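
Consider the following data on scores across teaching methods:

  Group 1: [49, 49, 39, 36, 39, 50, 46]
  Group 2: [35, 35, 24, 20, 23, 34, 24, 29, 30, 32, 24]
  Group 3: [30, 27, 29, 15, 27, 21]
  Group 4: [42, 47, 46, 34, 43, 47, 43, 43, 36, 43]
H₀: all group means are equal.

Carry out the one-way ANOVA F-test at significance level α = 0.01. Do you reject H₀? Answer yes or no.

Group means [44.00, 28.18, 24.83, 42.40], grand mean 35.029
SSB = Σnᵢ(x̄ᵢ−x̄)² = 2246.101; SSW = ΣΣ(x−x̄ᵢ)² = 828.870
MSB = 2246.101/3 = 748.7003; MSW = 828.870/30 = 27.6290
F = MSB/MSW = 27.0984
df = (3, 30)
p-value (upper-tail) = 0.00000
At α=0.01: p < α → reject H₀

reject H₀: yes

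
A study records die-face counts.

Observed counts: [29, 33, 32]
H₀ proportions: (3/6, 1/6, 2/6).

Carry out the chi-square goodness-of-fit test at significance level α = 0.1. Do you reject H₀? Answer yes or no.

n = 94; E_i = n·p_i = [47.00, 15.67, 31.33]
χ² = (29−47.00)²/47.00 + (33−15.67)²/15.67 + (32−31.33)²/31.33 = 26.0851
df = 2
p-value (upper-tail) = 0.00000
At α=0.1: p < α → reject H₀

reject H₀: yes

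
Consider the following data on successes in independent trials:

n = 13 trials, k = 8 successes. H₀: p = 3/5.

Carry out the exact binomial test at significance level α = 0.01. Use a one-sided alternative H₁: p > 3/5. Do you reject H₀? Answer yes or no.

Exact binomial: n=13, k=8, p₀=3/5=0.6000
P(X≥8) from Σ C(n,i)·p₀^i·(1−p₀)^(n−i)
p-value (one-sided, H₁ greater) = 0.57440
At α=0.01: p ≥ α → fail to reject H₀

reject H₀: no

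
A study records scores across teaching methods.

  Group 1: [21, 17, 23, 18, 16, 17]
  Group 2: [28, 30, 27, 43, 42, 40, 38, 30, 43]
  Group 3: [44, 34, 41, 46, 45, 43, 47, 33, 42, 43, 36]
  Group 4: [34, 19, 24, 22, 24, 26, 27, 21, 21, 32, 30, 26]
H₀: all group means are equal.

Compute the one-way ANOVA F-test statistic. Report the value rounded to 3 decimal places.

Group means [18.67, 35.67, 41.27, 25.50], grand mean 31.395
SSB = Σnᵢ(x̄ᵢ−x̄)² = 2626.564; SSW = ΣΣ(x−x̄ᵢ)² = 876.515
MSB = 2626.564/3 = 875.5213; MSW = 876.515/34 = 25.7799
F = MSB/MSW = 33.9614
df = (3, 34)

test statistic = 33.961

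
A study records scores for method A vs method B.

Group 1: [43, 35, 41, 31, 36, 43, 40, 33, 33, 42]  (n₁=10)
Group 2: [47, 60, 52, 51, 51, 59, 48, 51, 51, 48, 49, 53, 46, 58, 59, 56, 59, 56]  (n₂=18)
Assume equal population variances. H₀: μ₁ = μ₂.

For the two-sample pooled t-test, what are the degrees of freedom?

df = n₁ + n₂ − 2 = 10 + 18 − 2 = 26

degrees of freedom = 26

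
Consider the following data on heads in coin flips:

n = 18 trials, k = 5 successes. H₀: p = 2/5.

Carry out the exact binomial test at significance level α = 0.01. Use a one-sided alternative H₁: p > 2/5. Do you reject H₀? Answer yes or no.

Exact binomial: n=18, k=5, p₀=2/5=0.4000
P(X≥5) from Σ C(n,i)·p₀^i·(1−p₀)^(n−i)
p-value (one-sided, H₁ greater) = 0.90583
At α=0.01: p ≥ α → fail to reject H₀

reject H₀: no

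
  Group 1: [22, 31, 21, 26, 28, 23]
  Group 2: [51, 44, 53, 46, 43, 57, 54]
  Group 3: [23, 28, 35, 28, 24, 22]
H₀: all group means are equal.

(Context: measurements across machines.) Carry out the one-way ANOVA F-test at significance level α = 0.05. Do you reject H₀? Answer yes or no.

reject H₀: yes

Group means [25.17, 49.71, 26.67], grand mean 34.684
SSB = Σnᵢ(x̄ᵢ−x̄)² = 2510.510; SSW = ΣΣ(x−x̄ᵢ)² = 365.595
MSB = 2510.510/2 = 1255.2550; MSW = 365.595/16 = 22.8497
F = MSB/MSW = 54.9353
df = (2, 16)
p-value (upper-tail) = 0.00000
At α=0.05: p < α → reject H₀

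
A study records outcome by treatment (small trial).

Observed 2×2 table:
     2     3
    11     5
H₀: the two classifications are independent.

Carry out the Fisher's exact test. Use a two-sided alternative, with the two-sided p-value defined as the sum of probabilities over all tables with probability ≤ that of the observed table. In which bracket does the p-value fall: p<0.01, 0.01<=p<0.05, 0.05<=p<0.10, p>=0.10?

p-value bracket: p>=0.10

Margins: r₁=5, r₂=16, c₁=13, c₂=8, n=21
p_obs = C(5,2)·C(16,11)/C(21,13); sum pmf over tables with pmf ≤ p_obs
p-value (two-sided) = 0.32537
→ bracket: p>=0.10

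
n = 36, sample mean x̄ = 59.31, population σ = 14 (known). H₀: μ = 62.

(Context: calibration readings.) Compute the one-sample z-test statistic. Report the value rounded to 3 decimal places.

test statistic = -1.153

SE = σ/√n = 14/√36 = 2.3333
z = (x̄−μ₀)/SE = (59.31−62)/2.3333 = -1.1529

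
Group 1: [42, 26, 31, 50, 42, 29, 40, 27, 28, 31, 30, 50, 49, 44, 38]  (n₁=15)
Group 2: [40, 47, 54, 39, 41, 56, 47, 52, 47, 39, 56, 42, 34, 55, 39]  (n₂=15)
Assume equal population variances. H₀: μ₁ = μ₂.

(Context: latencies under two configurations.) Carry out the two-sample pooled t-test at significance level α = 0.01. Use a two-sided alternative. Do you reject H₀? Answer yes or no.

x̄₁=37.133, s₁=8.774, n₁=15
x̄₂=45.867, s₂=7.328, n₂=15
s_p² = [14·8.774² + 14·7.328²]/28 = 65.3381
SE = √(s_p²·(1/15+1/15)) = 2.9516
t = (37.133−45.867)/2.9516 = -2.9589
df = 28
p-value (two-sided) = 0.00622
At α=0.01: p < α → reject H₀

reject H₀: yes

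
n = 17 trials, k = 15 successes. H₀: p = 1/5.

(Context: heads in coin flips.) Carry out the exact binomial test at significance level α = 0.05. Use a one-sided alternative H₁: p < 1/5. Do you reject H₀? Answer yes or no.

reject H₀: no

Exact binomial: n=17, k=15, p₀=1/5=0.2000
P(X≤15) from Σ C(n,i)·p₀^i·(1−p₀)^(n−i)
p-value (one-sided, H₁ less) = 1.00000
At α=0.05: p ≥ α → fail to reject H₀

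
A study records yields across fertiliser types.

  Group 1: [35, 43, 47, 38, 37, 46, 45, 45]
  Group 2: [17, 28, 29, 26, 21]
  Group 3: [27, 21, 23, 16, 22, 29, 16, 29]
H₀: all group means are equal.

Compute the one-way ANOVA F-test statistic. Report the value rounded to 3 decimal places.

test statistic = 34.922

Group means [42.00, 24.20, 22.88], grand mean 30.476
SSB = Σnᵢ(x̄ᵢ−x̄)² = 1721.563; SSW = ΣΣ(x−x̄ᵢ)² = 443.675
MSB = 1721.563/2 = 860.7815; MSW = 443.675/18 = 24.6486
F = MSB/MSW = 34.9221
df = (2, 18)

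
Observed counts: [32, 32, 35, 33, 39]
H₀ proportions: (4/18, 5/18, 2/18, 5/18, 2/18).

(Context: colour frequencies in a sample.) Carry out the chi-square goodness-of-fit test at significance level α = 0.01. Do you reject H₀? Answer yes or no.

reject H₀: yes

n = 171; E_i = n·p_i = [38.00, 47.50, 19.00, 47.50, 19.00]
χ² = (32−38.00)²/38.00 + (32−47.50)²/47.50 + (35−19.00)²/19.00 + (33−47.50)²/47.50 + (39−19.00)²/19.00 = 44.9579
df = 4
p-value (upper-tail) = 0.00000
At α=0.01: p < α → reject H₀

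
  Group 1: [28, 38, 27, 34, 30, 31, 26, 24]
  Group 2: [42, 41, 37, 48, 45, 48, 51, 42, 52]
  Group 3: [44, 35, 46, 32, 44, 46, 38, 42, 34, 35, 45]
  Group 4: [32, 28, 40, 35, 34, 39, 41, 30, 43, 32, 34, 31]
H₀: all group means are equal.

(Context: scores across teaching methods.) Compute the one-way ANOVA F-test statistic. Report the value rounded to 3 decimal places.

Group means [29.75, 45.11, 40.09, 34.92], grand mean 37.600
SSB = Σnᵢ(x̄ᵢ−x̄)² = 1155.385; SSW = ΣΣ(x−x̄ᵢ)² = 884.215
MSB = 1155.385/3 = 385.1285; MSW = 884.215/36 = 24.5615
F = MSB/MSW = 15.6802
df = (3, 36)

test statistic = 15.680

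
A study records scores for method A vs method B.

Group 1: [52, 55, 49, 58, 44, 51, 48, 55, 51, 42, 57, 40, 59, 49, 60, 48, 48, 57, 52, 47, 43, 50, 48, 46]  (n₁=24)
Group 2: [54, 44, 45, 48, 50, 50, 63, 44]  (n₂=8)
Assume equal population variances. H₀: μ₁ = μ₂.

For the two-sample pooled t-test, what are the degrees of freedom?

df = n₁ + n₂ − 2 = 24 + 8 − 2 = 30

degrees of freedom = 30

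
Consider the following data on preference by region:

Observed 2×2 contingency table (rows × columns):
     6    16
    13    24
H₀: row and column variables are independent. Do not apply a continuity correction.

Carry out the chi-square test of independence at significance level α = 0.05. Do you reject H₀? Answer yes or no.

reject H₀: no

Row totals [22, 37], col totals [19, 40], n=59
χ² = (6−7.08)²/7.08 + (16−14.92)²/14.92 + (13−11.92)²/11.92 + (24−25.08)²/25.08 = 0.3906
df = 1
p-value (upper-tail) = 0.53196
At α=0.05: p ≥ α → fail to reject H₀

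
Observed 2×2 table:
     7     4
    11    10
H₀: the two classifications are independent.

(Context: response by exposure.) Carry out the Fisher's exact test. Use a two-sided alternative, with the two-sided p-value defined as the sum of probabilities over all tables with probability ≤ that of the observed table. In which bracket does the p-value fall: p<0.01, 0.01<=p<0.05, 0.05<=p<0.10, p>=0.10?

Margins: r₁=11, r₂=21, c₁=18, c₂=14, n=32
p_obs = C(11,7)·C(21,11)/C(32,18); sum pmf over tables with pmf ≤ p_obs
p-value (two-sided) = 0.71195
→ bracket: p>=0.10

p-value bracket: p>=0.10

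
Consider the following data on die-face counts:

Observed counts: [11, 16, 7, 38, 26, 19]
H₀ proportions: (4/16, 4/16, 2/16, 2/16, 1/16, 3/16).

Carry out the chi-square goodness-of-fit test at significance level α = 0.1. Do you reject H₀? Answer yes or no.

reject H₀: yes

n = 117; E_i = n·p_i = [29.25, 29.25, 14.62, 14.62, 7.31, 21.94]
χ² = (11−29.25)²/29.25 + (16−29.25)²/29.25 + (7−14.62)²/14.62 + (38−14.62)²/14.62 + (26−7.31)²/7.31 + (19−21.94)²/21.94 = 106.8746
df = 5
p-value (upper-tail) = 0.00000
At α=0.1: p < α → reject H₀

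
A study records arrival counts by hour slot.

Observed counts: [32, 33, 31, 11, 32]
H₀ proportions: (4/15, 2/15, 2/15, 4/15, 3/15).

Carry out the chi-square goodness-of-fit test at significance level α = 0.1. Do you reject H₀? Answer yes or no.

reject H₀: yes

n = 139; E_i = n·p_i = [37.07, 18.53, 18.53, 37.07, 27.80]
χ² = (32−37.07)²/37.07 + (33−18.53)²/18.53 + (31−18.53)²/18.53 + (11−37.07)²/37.07 + (32−27.80)²/27.80 = 39.3363
df = 4
p-value (upper-tail) = 0.00000
At α=0.1: p < α → reject H₀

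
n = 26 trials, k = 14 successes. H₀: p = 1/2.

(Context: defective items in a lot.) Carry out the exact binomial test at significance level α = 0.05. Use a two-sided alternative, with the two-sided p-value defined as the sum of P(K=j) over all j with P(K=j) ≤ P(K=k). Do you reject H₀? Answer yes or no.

Exact binomial: n=26, k=14, p₀=1/2=0.5000
P(X=j) = C(n,j)·p₀^j·(1−p₀)^(n−j); p = Σ P(X=j) over j with P(X=j) ≤ P(X=14)
p-value (two-sided) = 0.84502
At α=0.05: p ≥ α → fail to reject H₀

reject H₀: no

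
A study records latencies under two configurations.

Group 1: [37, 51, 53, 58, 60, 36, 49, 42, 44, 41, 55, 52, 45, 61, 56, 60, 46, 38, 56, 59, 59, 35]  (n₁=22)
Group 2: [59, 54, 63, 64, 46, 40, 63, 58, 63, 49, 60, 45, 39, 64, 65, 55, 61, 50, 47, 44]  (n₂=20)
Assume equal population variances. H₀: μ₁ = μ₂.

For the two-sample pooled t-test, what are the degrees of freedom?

df = n₁ + n₂ − 2 = 22 + 20 − 2 = 40

degrees of freedom = 40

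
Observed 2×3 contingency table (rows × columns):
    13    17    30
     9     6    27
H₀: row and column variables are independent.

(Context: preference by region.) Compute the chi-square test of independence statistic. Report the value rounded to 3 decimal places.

test statistic = 3.065

Row totals [60, 42], col totals [22, 23, 57], n=102
χ² = (13−12.94)²/12.94 + (17−13.53)²/13.53 + (30−33.53)²/33.53 + (9−9.06)²/9.06 + (6−9.47)²/9.47 + (27−23.47)²/23.47 = 3.0650
df = 2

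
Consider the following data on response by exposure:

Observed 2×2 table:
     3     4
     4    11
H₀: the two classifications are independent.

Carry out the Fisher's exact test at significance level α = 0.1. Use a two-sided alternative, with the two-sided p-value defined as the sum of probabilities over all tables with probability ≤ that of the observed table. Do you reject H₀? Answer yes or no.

reject H₀: no

Margins: r₁=7, r₂=15, c₁=7, c₂=15, n=22
p_obs = C(7,3)·C(15,4)/C(22,7); sum pmf over tables with pmf ≤ p_obs
p-value (two-sided) = 0.63022
At α=0.1: p ≥ α → fail to reject H₀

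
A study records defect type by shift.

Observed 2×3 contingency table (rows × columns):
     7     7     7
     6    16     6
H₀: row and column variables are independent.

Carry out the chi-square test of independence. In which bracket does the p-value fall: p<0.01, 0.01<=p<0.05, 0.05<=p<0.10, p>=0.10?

Row totals [21, 28], col totals [13, 23, 13], n=49
χ² = (7−5.57)²/5.57 + (7−9.86)²/9.86 + (7−5.57)²/5.57 + (6−7.43)²/7.43 + (16−13.14)²/13.14 + (6−7.43)²/7.43 = 2.7313
df = 2
p-value (upper-tail) = 0.25521
→ bracket: p>=0.10

p-value bracket: p>=0.10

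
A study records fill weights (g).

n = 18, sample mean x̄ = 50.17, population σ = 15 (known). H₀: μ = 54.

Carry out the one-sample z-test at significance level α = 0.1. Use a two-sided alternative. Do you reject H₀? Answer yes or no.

SE = σ/√n = 15/√18 = 3.5355
z = (x̄−μ₀)/SE = (50.17−54)/3.5355 = -1.0833
p-value (two-sided) = 0.27868
At α=0.1: p ≥ α → fail to reject H₀

reject H₀: no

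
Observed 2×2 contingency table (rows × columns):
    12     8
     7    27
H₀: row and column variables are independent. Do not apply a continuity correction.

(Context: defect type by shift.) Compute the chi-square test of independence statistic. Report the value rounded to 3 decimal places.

test statistic = 8.577

Row totals [20, 34], col totals [19, 35], n=54
χ² = (12−7.04)²/7.04 + (8−12.96)²/12.96 + (7−11.96)²/11.96 + (27−22.04)²/22.04 = 8.5769
df = 1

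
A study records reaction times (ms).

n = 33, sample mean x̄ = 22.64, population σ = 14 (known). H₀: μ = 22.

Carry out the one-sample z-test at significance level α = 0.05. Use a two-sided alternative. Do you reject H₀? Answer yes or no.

reject H₀: no

SE = σ/√n = 14/√33 = 2.4371
z = (x̄−μ₀)/SE = (22.64−22)/2.4371 = 0.2626
p-value (two-sided) = 0.79285
At α=0.05: p ≥ α → fail to reject H₀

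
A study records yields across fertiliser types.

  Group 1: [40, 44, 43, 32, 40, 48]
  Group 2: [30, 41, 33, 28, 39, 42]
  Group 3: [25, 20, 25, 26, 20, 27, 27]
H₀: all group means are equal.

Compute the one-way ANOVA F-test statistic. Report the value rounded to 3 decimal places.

test statistic = 20.516

Group means [41.17, 35.50, 24.29], grand mean 33.158
SSB = Σnᵢ(x̄ᵢ−x̄)² = 968.764; SSW = ΣΣ(x−x̄ᵢ)² = 377.762
MSB = 968.764/2 = 484.3822; MSW = 377.762/16 = 23.6101
F = MSB/MSW = 20.5159
df = (2, 16)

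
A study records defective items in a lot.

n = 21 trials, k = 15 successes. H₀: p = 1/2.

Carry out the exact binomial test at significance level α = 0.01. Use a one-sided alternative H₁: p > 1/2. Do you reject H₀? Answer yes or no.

Exact binomial: n=21, k=15, p₀=1/2=0.5000
P(X≥15) from Σ C(n,i)·p₀^i·(1−p₀)^(n−i)
p-value (one-sided, H₁ greater) = 0.03918
At α=0.01: p ≥ α → fail to reject H₀

reject H₀: no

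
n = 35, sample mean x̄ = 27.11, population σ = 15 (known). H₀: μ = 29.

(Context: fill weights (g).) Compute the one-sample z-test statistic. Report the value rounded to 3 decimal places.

SE = σ/√n = 15/√35 = 2.5355
z = (x̄−μ₀)/SE = (27.11−29)/2.5355 = -0.7454

test statistic = -0.745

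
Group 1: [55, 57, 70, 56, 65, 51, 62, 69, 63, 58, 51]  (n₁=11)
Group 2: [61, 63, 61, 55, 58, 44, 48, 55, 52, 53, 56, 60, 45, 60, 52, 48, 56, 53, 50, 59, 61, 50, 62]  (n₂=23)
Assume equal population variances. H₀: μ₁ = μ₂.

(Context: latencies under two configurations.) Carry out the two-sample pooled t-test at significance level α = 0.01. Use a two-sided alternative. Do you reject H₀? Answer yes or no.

x̄₁=59.727, s₁=6.589, n₁=11
x̄₂=54.870, s₂=5.611, n₂=23
s_p² = [10·6.589² + 22·5.611²]/32 = 35.2122
SE = √(s_p²·(1/11+1/23)) = 2.1753
t = (59.727−54.870)/2.1753 = 2.2331
df = 32
p-value (two-sided) = 0.03266
At α=0.01: p ≥ α → fail to reject H₀

reject H₀: no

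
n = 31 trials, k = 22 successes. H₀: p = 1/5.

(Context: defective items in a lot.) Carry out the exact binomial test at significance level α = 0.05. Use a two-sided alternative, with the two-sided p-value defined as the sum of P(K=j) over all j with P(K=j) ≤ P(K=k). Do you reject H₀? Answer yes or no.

reject H₀: yes

Exact binomial: n=31, k=22, p₀=1/5=0.2000
P(X=j) = C(n,j)·p₀^j·(1−p₀)^(n−j); p = Σ P(X=j) over j with P(X=j) ≤ P(X=22)
p-value (two-sided) = 0.00000
At α=0.05: p < α → reject H₀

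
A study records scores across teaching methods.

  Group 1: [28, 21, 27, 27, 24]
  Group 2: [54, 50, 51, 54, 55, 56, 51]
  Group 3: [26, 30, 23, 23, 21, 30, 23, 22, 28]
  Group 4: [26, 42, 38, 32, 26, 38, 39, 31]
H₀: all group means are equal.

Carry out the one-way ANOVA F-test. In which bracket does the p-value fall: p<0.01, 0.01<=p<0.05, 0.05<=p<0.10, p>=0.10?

Group means [25.40, 53.00, 25.11, 34.00], grand mean 34.345
SSB = Σnᵢ(x̄ᵢ−x̄)² = 3604.463; SSW = ΣΣ(x−x̄ᵢ)² = 424.089
MSB = 3604.463/3 = 1201.4876; MSW = 424.089/25 = 16.9636
F = MSB/MSW = 70.8276
df = (3, 25)
p-value (upper-tail) = 0.00000
→ bracket: p<0.01

p-value bracket: p<0.01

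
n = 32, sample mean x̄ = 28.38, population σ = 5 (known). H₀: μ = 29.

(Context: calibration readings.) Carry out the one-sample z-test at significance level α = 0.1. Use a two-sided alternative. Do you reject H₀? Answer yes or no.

reject H₀: no

SE = σ/√n = 5/√32 = 0.8839
z = (x̄−μ₀)/SE = (28.38−29)/0.8839 = -0.7014
p-value (two-sided) = 0.48302
At α=0.1: p ≥ α → fail to reject H₀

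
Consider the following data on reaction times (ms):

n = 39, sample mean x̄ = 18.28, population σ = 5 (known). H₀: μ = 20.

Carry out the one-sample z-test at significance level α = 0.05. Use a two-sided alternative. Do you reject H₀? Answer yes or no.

SE = σ/√n = 5/√39 = 0.8006
z = (x̄−μ₀)/SE = (18.28−20)/0.8006 = -2.1483
p-value (two-sided) = 0.03169
At α=0.05: p < α → reject H₀

reject H₀: yes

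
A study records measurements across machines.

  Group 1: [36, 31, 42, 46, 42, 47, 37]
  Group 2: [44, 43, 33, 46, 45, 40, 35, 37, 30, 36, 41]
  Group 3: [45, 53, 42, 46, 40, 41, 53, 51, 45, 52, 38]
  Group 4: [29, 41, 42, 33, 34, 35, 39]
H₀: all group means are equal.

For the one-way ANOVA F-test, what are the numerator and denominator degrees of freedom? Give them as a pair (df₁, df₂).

k = 4 groups, N = 36 total
df = (k−1, N−k) = (4−1, 36−4) = (3, 32)

degrees of freedom = [3, 32]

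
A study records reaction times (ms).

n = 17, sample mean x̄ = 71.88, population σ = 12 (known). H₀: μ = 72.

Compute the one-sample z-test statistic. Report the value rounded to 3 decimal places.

SE = σ/√n = 12/√17 = 2.9104
z = (x̄−μ₀)/SE = (71.88−72)/2.9104 = -0.0412

test statistic = -0.041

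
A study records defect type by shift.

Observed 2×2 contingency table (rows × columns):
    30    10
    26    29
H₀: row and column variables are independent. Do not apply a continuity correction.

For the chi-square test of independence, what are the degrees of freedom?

df = (r−1)(c−1) = (2−1)·(2−1) = 1

degrees of freedom = 1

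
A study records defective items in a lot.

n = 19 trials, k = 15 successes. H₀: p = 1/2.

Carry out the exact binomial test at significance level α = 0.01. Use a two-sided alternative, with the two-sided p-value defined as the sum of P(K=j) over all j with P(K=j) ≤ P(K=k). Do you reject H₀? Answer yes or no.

reject H₀: no

Exact binomial: n=19, k=15, p₀=1/2=0.5000
P(X=j) = C(n,j)·p₀^j·(1−p₀)^(n−j); p = Σ P(X=j) over j with P(X=j) ≤ P(X=15)
p-value (two-sided) = 0.01921
At α=0.01: p ≥ α → fail to reject H₀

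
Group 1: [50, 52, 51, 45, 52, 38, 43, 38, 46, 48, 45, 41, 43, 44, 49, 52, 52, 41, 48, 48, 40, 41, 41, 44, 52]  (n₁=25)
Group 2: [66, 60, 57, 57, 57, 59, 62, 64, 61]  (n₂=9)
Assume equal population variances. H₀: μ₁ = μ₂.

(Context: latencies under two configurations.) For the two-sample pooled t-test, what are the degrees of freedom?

df = n₁ + n₂ − 2 = 25 + 9 − 2 = 32

degrees of freedom = 32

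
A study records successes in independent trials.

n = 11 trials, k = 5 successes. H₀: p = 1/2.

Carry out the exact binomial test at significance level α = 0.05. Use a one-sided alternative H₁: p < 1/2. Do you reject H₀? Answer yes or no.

reject H₀: no

Exact binomial: n=11, k=5, p₀=1/2=0.5000
P(X≤5) from Σ C(n,i)·p₀^i·(1−p₀)^(n−i)
p-value (one-sided, H₁ less) = 0.50000
At α=0.05: p ≥ α → fail to reject H₀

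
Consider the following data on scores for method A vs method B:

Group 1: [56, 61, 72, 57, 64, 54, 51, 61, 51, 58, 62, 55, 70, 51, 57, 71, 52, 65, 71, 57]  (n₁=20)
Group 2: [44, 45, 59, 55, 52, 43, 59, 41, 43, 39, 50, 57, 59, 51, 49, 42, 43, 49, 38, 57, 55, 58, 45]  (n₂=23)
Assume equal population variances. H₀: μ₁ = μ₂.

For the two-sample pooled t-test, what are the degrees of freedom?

df = n₁ + n₂ − 2 = 20 + 23 − 2 = 41

degrees of freedom = 41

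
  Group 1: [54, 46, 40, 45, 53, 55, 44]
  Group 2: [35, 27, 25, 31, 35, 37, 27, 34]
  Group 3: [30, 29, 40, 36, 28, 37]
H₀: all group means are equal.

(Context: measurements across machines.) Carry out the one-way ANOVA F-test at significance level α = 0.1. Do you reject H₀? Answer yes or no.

reject H₀: yes

Group means [48.14, 31.38, 33.33], grand mean 37.524
SSB = Σnᵢ(x̄ᵢ−x̄)² = 1197.173; SSW = ΣΣ(x−x̄ᵢ)² = 470.065
MSB = 1197.173/2 = 598.5863; MSW = 470.065/18 = 26.1147
F = MSB/MSW = 22.9214
df = (2, 18)
p-value (upper-tail) = 0.00001
At α=0.1: p < α → reject H₀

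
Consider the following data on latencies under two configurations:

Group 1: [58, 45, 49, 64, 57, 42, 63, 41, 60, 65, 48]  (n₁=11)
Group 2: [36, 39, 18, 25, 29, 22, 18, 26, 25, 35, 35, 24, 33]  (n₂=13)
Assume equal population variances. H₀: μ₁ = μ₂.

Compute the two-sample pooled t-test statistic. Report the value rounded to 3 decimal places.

test statistic = 7.875

x̄₁=53.818, s₁=9.042, n₁=11
x̄₂=28.077, s₂=6.970, n₂=13
s_p² = [10·9.042² + 12·6.970²]/22 = 63.6618
SE = √(s_p²·(1/11+1/13)) = 3.2687
t = (53.818−28.077)/3.2687 = 7.8750
df = 22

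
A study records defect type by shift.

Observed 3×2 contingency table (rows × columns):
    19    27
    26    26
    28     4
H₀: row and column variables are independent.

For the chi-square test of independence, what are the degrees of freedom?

df = (r−1)(c−1) = (3−1)·(2−1) = 2

degrees of freedom = 2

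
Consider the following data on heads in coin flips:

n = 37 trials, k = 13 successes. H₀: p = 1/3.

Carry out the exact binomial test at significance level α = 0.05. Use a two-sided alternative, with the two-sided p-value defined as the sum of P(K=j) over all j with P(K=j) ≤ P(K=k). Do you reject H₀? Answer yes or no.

reject H₀: no

Exact binomial: n=37, k=13, p₀=1/3=0.3333
P(X=j) = C(n,j)·p₀^j·(1−p₀)^(n−j); p = Σ P(X=j) over j with P(X=j) ≤ P(X=13)
p-value (two-sided) = 0.86196
At α=0.05: p ≥ α → fail to reject H₀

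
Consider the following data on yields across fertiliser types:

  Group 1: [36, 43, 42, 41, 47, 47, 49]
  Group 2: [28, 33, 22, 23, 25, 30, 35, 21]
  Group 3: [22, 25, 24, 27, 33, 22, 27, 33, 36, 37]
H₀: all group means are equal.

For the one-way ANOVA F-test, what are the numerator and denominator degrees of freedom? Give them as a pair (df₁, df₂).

k = 3 groups, N = 25 total
df = (k−1, N−k) = (3−1, 25−3) = (2, 22)

degrees of freedom = [2, 22]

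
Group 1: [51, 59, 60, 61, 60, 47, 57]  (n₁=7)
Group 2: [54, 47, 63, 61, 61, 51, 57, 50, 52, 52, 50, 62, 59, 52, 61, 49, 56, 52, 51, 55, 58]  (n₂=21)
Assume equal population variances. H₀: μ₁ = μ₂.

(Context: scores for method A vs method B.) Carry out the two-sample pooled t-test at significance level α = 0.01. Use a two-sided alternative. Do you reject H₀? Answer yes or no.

x̄₁=56.429, s₁=5.350, n₁=7
x̄₂=54.905, s₂=4.847, n₂=21
s_p² = [6·5.350² + 20·4.847²]/26 = 24.6740
SE = √(s_p²·(1/7+1/21)) = 2.1679
t = (56.429−54.905)/2.1679 = 0.7029
df = 26
p-value (two-sided) = 0.48837
At α=0.01: p ≥ α → fail to reject H₀

reject H₀: no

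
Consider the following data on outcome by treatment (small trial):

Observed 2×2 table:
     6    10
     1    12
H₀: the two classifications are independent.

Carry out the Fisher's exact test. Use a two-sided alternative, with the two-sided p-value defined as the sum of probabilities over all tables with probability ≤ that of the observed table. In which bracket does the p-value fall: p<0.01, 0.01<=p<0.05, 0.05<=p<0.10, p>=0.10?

Margins: r₁=16, r₂=13, c₁=7, c₂=22, n=29
p_obs = C(16,6)·C(13,1)/C(29,7); sum pmf over tables with pmf ≤ p_obs
p-value (two-sided) = 0.09272
→ bracket: 0.05<=p<0.10

p-value bracket: 0.05<=p<0.10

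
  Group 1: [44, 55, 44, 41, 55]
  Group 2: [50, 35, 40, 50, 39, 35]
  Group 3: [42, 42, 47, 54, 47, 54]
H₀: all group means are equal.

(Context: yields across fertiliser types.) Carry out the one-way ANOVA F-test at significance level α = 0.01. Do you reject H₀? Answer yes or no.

reject H₀: no

Group means [47.80, 41.50, 47.67], grand mean 45.529
SSB = Σnᵢ(x̄ᵢ−x̄)² = 150.602; SSW = ΣΣ(x−x̄ᵢ)² = 561.633
MSB = 150.602/2 = 75.3010; MSW = 561.633/14 = 40.1167
F = MSB/MSW = 1.8770
df = (2, 14)
p-value (upper-tail) = 0.18959
At α=0.01: p ≥ α → fail to reject H₀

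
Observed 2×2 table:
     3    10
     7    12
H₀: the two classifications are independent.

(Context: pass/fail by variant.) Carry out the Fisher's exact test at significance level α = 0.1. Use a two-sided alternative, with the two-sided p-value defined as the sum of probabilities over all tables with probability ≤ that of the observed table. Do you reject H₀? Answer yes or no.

Margins: r₁=13, r₂=19, c₁=10, c₂=22, n=32
p_obs = C(13,3)·C(19,7)/C(32,10); sum pmf over tables with pmf ≤ p_obs
p-value (two-sided) = 0.46732
At α=0.1: p ≥ α → fail to reject H₀

reject H₀: no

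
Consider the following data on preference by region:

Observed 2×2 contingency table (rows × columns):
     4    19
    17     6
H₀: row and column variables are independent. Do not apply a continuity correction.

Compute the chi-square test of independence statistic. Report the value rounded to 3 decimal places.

test statistic = 14.808

Row totals [23, 23], col totals [21, 25], n=46
χ² = (4−10.50)²/10.50 + (19−12.50)²/12.50 + (17−10.50)²/10.50 + (6−12.50)²/12.50 = 14.8076
df = 1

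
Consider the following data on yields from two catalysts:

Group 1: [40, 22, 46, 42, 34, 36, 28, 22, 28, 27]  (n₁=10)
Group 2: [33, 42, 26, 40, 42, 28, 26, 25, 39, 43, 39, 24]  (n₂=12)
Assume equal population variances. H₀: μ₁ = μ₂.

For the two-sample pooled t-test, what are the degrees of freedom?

degrees of freedom = 20

df = n₁ + n₂ − 2 = 10 + 12 − 2 = 20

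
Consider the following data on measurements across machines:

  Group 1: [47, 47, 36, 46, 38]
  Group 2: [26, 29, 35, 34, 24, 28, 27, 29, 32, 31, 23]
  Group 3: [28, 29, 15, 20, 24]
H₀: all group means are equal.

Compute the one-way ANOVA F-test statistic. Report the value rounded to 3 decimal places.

Group means [42.80, 28.91, 23.20], grand mean 30.857
SSB = Σnᵢ(x̄ᵢ−x̄)² = 1048.062; SSW = ΣΣ(x−x̄ᵢ)² = 398.509
MSB = 1048.062/2 = 524.0312; MSW = 398.509/18 = 22.1394
F = MSB/MSW = 23.6696
df = (2, 18)

test statistic = 23.670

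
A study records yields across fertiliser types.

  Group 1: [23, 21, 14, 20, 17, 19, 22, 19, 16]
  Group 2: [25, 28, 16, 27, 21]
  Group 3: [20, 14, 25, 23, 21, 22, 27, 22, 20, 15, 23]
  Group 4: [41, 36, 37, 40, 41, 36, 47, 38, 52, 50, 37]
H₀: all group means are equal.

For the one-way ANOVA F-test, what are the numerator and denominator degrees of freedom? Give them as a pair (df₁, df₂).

degrees of freedom = [3, 32]

k = 4 groups, N = 36 total
df = (k−1, N−k) = (4−1, 36−4) = (3, 32)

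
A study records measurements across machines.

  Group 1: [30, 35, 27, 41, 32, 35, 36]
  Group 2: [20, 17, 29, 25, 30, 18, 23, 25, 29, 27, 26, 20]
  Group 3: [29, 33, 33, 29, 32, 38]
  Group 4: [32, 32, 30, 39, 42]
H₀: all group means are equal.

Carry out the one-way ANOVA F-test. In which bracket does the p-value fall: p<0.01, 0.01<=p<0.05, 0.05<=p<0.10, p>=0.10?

Group means [33.71, 24.08, 32.33, 35.00], grand mean 29.800
SSB = Σnᵢ(x̄ᵢ−x̄)² = 673.121; SSW = ΣΣ(x−x̄ᵢ)² = 505.679
MSB = 673.121/3 = 224.3738; MSW = 505.679/26 = 19.4492
F = MSB/MSW = 11.5364
df = (3, 26)
p-value (upper-tail) = 0.00005
→ bracket: p<0.01

p-value bracket: p<0.01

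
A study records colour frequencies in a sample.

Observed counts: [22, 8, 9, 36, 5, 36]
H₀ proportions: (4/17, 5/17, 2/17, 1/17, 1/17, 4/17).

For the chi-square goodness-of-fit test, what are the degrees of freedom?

degrees of freedom = 5

df = k − 1 = 6 − 1 = 5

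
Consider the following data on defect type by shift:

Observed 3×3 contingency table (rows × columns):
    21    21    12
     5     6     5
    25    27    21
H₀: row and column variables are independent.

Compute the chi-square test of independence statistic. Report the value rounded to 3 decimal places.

test statistic = 0.965

Row totals [54, 16, 73], col totals [51, 54, 38], n=143
χ² = (21−19.26)²/19.26 + (21−20.39)²/20.39 + (12−14.35)²/14.35 + (5−5.71)²/5.71 + (6−6.04)²/6.04 + (5−4.25)²/4.25 + (25−26.03)²/26.03 + (27−27.57)²/27.57 + (21−19.40)²/19.40 = 0.9647
df = 4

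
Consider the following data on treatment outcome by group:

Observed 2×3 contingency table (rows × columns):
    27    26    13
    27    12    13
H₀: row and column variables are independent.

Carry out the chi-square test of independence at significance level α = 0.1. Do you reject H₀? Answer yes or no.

reject H₀: no

Row totals [66, 52], col totals [54, 38, 26], n=118
χ² = (27−30.20)²/30.20 + (26−21.25)²/21.25 + (13−14.54)²/14.54 + (27−23.80)²/23.80 + (12−16.75)²/16.75 + (13−11.46)²/11.46 = 3.5468
df = 2
p-value (upper-tail) = 0.16975
At α=0.1: p ≥ α → fail to reject H₀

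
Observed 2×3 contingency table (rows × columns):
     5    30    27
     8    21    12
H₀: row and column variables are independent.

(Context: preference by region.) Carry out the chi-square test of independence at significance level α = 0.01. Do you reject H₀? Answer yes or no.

Row totals [62, 41], col totals [13, 51, 39], n=103
χ² = (5−7.83)²/7.83 + (30−30.70)²/30.70 + (27−23.48)²/23.48 + (8−5.17)²/5.17 + (21−20.30)²/20.30 + (12−15.52)²/15.52 = 3.9317
df = 2
p-value (upper-tail) = 0.14004
At α=0.01: p ≥ α → fail to reject H₀

reject H₀: no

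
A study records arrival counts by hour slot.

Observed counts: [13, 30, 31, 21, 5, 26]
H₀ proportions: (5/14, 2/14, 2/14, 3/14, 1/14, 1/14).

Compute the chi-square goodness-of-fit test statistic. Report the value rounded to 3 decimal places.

n = 126; E_i = n·p_i = [45.00, 18.00, 18.00, 27.00, 9.00, 9.00]
χ² = (13−45.00)²/45.00 + (30−18.00)²/18.00 + (31−18.00)²/18.00 + (21−27.00)²/27.00 + (5−9.00)²/9.00 + (26−9.00)²/9.00 = 75.3667
df = 5

test statistic = 75.367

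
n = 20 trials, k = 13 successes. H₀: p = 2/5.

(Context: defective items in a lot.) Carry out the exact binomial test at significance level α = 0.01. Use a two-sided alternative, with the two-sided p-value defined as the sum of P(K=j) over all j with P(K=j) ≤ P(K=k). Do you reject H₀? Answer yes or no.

Exact binomial: n=20, k=13, p₀=2/5=0.4000
P(X=j) = C(n,j)·p₀^j·(1−p₀)^(n−j); p = Σ P(X=j) over j with P(X=j) ≤ P(X=13)
p-value (two-sided) = 0.03699
At α=0.01: p ≥ α → fail to reject H₀

reject H₀: no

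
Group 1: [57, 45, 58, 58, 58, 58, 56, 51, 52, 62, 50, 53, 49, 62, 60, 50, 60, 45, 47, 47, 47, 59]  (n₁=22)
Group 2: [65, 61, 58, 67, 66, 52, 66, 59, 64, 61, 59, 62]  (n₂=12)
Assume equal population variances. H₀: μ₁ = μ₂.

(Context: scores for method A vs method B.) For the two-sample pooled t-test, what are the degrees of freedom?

degrees of freedom = 32

df = n₁ + n₂ − 2 = 22 + 12 − 2 = 32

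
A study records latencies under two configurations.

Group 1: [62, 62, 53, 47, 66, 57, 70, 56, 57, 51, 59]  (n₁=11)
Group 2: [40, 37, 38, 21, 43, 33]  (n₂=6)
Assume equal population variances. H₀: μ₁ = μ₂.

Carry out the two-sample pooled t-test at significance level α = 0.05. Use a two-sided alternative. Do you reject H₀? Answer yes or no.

x̄₁=58.182, s₁=6.646, n₁=11
x̄₂=35.333, s₂=7.763, n₂=6
s_p² = [10·6.646² + 5·7.763²]/15 = 49.5313
SE = √(s_p²·(1/11+1/6)) = 3.5718
t = (58.182−35.333)/3.5718 = 6.3968
df = 15
p-value (two-sided) = 0.00001
At α=0.05: p < α → reject H₀

reject H₀: yes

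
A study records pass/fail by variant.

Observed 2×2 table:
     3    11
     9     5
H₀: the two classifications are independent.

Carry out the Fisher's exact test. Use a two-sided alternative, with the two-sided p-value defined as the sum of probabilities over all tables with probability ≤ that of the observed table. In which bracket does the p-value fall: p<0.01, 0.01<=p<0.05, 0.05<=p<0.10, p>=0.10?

p-value bracket: 0.05<=p<0.10

Margins: r₁=14, r₂=14, c₁=12, c₂=16, n=28
p_obs = C(14,3)·C(14,9)/C(28,12); sum pmf over tables with pmf ≤ p_obs
p-value (two-sided) = 0.05424
→ bracket: 0.05<=p<0.10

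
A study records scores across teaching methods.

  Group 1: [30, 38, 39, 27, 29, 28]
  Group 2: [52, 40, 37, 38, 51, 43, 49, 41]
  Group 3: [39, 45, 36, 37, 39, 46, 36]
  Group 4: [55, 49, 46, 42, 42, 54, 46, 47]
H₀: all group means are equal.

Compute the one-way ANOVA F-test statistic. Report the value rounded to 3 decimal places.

Group means [31.83, 43.88, 39.71, 47.62], grand mean 41.414
SSB = Σnᵢ(x̄ᵢ−x̄)² = 928.023; SSW = ΣΣ(x−x̄ᵢ)² = 657.012
MSB = 928.023/3 = 309.3409; MSW = 657.012/25 = 26.2805
F = MSB/MSW = 11.7707
df = (3, 25)

test statistic = 11.771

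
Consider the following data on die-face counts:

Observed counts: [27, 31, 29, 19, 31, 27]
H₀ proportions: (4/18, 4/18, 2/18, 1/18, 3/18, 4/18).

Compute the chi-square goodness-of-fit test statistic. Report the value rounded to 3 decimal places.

n = 164; E_i = n·p_i = [36.44, 36.44, 18.22, 9.11, 27.33, 36.44]
χ² = (27−36.44)²/36.44 + (31−36.44)²/36.44 + (29−18.22)²/18.22 + (19−9.11)²/9.11 + (31−27.33)²/27.33 + (27−36.44)²/36.44 = 23.3079
df = 5

test statistic = 23.308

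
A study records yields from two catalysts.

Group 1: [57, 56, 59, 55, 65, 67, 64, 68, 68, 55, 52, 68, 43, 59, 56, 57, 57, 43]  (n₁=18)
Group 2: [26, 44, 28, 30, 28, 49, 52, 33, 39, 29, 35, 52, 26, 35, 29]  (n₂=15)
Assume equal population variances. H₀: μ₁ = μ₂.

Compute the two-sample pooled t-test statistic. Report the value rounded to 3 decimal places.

x̄₁=58.278, s₁=7.599, n₁=18
x̄₂=35.667, s₂=9.355, n₂=15
s_p² = [17·7.599² + 14·9.355²]/31 = 71.1918
SE = √(s_p²·(1/18+1/15)) = 2.9498
t = (58.278−35.667)/2.9498 = 7.6653
df = 31

test statistic = 7.665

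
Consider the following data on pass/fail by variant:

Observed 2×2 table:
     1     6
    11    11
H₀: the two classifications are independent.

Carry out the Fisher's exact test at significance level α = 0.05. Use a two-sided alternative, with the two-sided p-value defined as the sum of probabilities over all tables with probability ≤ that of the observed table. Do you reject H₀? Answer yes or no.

Margins: r₁=7, r₂=22, c₁=12, c₂=17, n=29
p_obs = C(7,1)·C(22,11)/C(29,12); sum pmf over tables with pmf ≤ p_obs
p-value (two-sided) = 0.18720
At α=0.05: p ≥ α → fail to reject H₀

reject H₀: no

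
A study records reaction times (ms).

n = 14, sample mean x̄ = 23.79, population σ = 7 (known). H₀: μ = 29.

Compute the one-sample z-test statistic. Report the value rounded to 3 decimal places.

SE = σ/√n = 7/√14 = 1.8708
z = (x̄−μ₀)/SE = (23.79−29)/1.8708 = -2.7849

test statistic = -2.785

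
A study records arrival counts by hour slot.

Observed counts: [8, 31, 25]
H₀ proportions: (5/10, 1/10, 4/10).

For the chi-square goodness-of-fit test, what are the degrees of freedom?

df = k − 1 = 3 − 1 = 2

degrees of freedom = 2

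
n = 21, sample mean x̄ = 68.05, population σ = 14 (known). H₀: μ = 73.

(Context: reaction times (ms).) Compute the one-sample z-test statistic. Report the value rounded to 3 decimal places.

test statistic = -1.620

SE = σ/√n = 14/√21 = 3.0551
z = (x̄−μ₀)/SE = (68.05−73)/3.0551 = -1.6203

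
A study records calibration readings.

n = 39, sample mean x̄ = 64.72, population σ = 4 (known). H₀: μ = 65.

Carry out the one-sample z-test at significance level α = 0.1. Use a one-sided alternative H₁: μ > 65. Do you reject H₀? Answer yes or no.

reject H₀: no

SE = σ/√n = 4/√39 = 0.6405
z = (x̄−μ₀)/SE = (64.72−65)/0.6405 = -0.4371
p-value (one-sided, H₁ greater) = 0.66900
At α=0.1: p ≥ α → fail to reject H₀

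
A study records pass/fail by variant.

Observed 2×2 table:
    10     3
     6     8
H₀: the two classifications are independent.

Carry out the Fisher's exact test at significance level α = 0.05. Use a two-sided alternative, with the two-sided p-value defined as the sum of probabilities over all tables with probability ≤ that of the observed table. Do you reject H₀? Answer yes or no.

Margins: r₁=13, r₂=14, c₁=16, c₂=11, n=27
p_obs = C(13,10)·C(14,6)/C(27,16); sum pmf over tables with pmf ≤ p_obs
p-value (two-sided) = 0.12011
At α=0.05: p ≥ α → fail to reject H₀

reject H₀: no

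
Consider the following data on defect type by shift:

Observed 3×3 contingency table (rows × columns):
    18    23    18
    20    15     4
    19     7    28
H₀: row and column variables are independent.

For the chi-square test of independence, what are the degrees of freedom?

degrees of freedom = 4

df = (r−1)(c−1) = (3−1)·(3−1) = 4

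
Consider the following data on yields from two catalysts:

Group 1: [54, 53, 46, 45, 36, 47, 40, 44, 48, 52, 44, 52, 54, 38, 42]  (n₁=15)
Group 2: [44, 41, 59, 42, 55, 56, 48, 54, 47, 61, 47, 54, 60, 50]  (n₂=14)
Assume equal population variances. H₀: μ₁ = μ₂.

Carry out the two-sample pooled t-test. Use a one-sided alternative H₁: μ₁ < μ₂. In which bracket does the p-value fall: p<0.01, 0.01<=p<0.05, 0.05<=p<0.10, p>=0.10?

x̄₁=46.333, s₁=5.839, n₁=15
x̄₂=51.286, s₂=6.650, n₂=14
s_p² = [14·5.839² + 13·6.650²]/27 = 38.9700
SE = √(s_p²·(1/15+1/14)) = 2.3198
t = (46.333−51.286)/2.3198 = -2.1348
df = 27
p-value (one-sided, H₁ less) = 0.02100
→ bracket: 0.01<=p<0.05

p-value bracket: 0.01<=p<0.05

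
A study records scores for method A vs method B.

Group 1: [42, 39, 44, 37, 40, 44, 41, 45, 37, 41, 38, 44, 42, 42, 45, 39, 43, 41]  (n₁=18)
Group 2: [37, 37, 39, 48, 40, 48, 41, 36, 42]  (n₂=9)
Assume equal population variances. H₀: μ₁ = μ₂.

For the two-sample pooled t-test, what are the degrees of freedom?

degrees of freedom = 25

df = n₁ + n₂ − 2 = 18 + 9 − 2 = 25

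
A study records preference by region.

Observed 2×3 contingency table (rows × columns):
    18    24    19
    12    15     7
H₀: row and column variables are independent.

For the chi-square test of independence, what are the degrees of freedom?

degrees of freedom = 2

df = (r−1)(c−1) = (2−1)·(3−1) = 2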